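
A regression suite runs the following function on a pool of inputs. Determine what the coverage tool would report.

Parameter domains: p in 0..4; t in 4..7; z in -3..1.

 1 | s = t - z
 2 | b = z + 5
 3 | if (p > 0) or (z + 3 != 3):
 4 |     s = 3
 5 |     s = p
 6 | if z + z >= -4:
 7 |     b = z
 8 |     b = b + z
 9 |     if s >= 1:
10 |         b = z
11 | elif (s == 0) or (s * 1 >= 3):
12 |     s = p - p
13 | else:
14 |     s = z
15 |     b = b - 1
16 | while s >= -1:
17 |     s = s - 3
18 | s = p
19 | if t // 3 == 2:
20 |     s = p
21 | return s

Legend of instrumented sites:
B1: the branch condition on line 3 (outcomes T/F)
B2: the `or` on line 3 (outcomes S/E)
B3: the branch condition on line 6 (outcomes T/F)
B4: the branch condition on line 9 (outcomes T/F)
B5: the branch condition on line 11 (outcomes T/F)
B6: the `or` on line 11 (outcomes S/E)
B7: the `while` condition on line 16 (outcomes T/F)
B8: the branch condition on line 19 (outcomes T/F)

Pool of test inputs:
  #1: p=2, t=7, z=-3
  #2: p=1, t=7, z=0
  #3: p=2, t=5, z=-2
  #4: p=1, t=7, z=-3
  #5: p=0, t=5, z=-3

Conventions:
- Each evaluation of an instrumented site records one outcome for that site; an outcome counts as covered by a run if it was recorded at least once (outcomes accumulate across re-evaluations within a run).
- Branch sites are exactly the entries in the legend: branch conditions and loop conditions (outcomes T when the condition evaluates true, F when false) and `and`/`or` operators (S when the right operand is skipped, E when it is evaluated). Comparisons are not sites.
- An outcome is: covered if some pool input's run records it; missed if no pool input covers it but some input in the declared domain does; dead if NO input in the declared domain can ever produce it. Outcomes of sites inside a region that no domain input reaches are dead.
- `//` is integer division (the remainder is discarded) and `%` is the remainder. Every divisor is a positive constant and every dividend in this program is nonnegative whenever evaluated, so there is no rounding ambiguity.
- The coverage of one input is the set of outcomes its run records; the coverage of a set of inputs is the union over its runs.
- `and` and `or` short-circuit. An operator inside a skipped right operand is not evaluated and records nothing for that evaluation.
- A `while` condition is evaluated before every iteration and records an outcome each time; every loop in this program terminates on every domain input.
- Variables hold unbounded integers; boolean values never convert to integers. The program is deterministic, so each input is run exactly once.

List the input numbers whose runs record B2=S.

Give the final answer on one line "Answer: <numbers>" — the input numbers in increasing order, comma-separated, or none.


input #1 (p=2, t=7, z=-3): produces B2=S
input #2 (p=1, t=7, z=0): produces B2=S
input #3 (p=2, t=5, z=-2): produces B2=S
input #4 (p=1, t=7, z=-3): produces B2=S
input #5 (p=0, t=5, z=-3): does not produce B2=S
Answer: 1, 2, 3, 4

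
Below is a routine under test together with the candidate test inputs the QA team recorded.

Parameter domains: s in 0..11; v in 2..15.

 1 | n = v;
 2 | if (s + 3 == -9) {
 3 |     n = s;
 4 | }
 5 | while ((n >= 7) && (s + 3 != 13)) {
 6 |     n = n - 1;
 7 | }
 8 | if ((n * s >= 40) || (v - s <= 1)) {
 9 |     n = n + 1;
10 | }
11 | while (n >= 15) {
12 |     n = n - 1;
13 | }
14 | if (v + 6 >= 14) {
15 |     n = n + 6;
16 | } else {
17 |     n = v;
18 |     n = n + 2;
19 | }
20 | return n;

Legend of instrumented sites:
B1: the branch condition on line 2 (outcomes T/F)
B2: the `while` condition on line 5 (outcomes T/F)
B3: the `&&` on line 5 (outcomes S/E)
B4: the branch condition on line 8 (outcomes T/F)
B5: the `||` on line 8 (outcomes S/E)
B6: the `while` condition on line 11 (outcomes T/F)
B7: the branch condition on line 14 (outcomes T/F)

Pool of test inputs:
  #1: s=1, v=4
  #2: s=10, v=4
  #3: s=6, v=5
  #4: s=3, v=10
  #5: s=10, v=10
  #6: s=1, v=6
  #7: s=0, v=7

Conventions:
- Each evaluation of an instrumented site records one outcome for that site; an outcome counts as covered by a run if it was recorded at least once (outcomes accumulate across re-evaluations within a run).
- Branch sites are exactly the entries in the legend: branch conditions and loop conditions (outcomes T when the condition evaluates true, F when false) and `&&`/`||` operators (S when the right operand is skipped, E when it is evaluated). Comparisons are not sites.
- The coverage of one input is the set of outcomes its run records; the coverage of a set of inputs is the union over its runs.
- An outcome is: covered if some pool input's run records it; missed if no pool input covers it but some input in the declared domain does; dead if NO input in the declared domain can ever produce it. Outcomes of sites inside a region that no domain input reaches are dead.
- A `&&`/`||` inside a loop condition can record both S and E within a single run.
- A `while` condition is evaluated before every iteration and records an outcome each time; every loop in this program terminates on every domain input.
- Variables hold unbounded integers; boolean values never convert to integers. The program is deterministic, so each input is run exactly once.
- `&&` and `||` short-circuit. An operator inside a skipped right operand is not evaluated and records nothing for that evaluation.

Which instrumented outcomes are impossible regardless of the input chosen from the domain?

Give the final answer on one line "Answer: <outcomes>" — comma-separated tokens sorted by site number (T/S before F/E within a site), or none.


sweeping the full domain (168 inputs) for each outcome:
  B1=T: zero occurrences over every domain input -> dead
  reachable outcomes have witnesses, e.g. B1=F (e.g. s=0, v=2), B2=T (e.g. s=0, v=7), B2=F (e.g. s=0, v=2), B3=S (e.g. s=0, v=2)
Answer: B1=T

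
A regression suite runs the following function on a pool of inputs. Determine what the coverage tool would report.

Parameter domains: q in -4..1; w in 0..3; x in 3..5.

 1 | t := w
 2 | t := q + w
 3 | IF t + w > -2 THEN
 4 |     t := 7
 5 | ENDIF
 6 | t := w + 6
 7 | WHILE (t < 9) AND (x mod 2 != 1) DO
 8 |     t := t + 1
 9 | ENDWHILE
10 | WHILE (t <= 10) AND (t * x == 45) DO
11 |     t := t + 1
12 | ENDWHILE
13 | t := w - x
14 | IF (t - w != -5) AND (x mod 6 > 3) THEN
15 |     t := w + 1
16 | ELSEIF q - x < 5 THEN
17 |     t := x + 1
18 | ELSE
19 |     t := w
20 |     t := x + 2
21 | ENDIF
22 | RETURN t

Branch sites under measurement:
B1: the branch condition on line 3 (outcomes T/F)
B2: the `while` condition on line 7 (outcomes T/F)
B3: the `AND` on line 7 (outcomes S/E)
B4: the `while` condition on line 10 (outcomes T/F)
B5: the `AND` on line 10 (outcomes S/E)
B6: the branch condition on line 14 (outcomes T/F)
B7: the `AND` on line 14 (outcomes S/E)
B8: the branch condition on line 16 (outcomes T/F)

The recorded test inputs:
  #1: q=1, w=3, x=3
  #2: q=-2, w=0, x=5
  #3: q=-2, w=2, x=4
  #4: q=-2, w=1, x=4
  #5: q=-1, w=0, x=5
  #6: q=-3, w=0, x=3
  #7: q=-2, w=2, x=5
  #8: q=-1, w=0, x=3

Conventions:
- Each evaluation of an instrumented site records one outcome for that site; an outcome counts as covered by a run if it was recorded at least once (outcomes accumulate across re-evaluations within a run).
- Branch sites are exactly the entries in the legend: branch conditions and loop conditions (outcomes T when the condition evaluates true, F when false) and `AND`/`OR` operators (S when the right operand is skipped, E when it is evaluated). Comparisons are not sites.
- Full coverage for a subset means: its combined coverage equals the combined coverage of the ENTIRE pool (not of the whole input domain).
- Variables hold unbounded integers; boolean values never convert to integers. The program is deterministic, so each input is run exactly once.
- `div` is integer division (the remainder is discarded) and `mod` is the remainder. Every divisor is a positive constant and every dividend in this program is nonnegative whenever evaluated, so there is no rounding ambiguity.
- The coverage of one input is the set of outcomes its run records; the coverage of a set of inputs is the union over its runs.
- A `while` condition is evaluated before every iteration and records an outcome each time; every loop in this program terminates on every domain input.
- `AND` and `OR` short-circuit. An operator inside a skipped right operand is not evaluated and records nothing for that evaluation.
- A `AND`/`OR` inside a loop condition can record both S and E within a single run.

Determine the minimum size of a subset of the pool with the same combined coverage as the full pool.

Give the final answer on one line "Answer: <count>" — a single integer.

input #1, q=1, w=3, x=3: outcomes B1=T, B2=F, B3=S, B4=F, B5=E, B6=F, B7=E, B8=T
input #2, q=-2, w=0, x=5: outcomes B1=F, B2=F, B3=E, B4=F, B5=E, B6=F, B7=S, B8=T
input #3, q=-2, w=2, x=4: outcomes B1=T, B2=T, B2=F, B3=S, B3=E, B4=F, B5=E, B6=T, B7=E
input #4, q=-2, w=1, x=4: outcomes B1=T, B2=T, B2=F, B3=S, B3=E, B4=F, B5=E, B6=T, B7=E
input #5, q=-1, w=0, x=5: outcomes B1=T, B2=F, B3=E, B4=F, B5=E, B6=F, B7=S, B8=T
input #6, q=-3, w=0, x=3: outcomes B1=F, B2=F, B3=E, B4=F, B5=E, B6=F, B7=E, B8=T
input #7, q=-2, w=2, x=5: outcomes B1=T, B2=F, B3=E, B4=F, B5=E, B6=F, B7=S, B8=T
input #8, q=-1, w=0, x=3: outcomes B1=T, B2=F, B3=E, B4=F, B5=E, B6=F, B7=E, B8=T
pool-wide coverage (13 outcomes): B1=T, B1=F, B2=T, B2=F, B3=S, B3=E, B4=F, B5=E, B6=T, B6=F, B7=S, B7=E, B8=T
no size-1 subset reaches all 13 outcomes (best union: 9/13)
inputs {2, 3} (size 2) cover everything; no size-2 subset with a lexicographically smaller index list covers all 13

Answer: 2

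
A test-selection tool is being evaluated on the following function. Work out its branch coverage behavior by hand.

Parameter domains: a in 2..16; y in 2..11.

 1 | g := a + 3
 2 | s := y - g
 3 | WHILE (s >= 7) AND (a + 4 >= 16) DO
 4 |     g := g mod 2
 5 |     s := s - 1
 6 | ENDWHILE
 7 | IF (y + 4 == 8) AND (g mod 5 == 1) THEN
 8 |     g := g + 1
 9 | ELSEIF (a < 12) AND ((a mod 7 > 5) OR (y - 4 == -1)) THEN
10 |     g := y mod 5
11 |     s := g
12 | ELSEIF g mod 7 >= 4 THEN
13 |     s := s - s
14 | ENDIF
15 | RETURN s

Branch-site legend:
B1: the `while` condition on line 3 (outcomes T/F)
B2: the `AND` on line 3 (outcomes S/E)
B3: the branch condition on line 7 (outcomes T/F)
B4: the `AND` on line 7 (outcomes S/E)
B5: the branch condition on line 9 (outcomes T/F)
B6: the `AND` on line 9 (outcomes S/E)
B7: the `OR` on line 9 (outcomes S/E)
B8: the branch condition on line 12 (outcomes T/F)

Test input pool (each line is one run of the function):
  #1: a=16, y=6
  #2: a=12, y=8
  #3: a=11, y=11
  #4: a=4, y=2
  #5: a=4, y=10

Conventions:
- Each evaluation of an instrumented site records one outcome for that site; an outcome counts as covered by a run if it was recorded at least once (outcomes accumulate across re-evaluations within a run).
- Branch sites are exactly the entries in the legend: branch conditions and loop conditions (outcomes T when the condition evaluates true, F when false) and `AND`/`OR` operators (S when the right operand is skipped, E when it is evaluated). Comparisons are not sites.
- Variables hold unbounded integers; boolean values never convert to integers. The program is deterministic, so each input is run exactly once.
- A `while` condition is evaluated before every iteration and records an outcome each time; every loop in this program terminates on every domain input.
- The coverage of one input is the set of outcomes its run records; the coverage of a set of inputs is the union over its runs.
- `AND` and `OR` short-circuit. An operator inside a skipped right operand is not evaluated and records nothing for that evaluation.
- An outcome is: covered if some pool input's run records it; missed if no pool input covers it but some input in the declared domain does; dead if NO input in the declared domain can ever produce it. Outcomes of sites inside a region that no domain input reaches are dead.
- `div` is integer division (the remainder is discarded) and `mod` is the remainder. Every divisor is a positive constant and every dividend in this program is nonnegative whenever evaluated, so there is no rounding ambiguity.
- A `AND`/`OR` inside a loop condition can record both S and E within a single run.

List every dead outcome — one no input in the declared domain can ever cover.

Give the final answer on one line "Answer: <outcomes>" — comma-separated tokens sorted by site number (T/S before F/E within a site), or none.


checking every outcome against all 150 domain inputs:
  B1=T: no domain input ever produces it -> dead
  B2=E: no domain input ever produces it -> dead
  reachable outcomes have witnesses, e.g. B1=F (e.g. a=2, y=2), B2=S (e.g. a=2, y=2), B3=T (e.g. a=3, y=4), B3=F (e.g. a=2, y=2)
Answer: B1=T, B2=E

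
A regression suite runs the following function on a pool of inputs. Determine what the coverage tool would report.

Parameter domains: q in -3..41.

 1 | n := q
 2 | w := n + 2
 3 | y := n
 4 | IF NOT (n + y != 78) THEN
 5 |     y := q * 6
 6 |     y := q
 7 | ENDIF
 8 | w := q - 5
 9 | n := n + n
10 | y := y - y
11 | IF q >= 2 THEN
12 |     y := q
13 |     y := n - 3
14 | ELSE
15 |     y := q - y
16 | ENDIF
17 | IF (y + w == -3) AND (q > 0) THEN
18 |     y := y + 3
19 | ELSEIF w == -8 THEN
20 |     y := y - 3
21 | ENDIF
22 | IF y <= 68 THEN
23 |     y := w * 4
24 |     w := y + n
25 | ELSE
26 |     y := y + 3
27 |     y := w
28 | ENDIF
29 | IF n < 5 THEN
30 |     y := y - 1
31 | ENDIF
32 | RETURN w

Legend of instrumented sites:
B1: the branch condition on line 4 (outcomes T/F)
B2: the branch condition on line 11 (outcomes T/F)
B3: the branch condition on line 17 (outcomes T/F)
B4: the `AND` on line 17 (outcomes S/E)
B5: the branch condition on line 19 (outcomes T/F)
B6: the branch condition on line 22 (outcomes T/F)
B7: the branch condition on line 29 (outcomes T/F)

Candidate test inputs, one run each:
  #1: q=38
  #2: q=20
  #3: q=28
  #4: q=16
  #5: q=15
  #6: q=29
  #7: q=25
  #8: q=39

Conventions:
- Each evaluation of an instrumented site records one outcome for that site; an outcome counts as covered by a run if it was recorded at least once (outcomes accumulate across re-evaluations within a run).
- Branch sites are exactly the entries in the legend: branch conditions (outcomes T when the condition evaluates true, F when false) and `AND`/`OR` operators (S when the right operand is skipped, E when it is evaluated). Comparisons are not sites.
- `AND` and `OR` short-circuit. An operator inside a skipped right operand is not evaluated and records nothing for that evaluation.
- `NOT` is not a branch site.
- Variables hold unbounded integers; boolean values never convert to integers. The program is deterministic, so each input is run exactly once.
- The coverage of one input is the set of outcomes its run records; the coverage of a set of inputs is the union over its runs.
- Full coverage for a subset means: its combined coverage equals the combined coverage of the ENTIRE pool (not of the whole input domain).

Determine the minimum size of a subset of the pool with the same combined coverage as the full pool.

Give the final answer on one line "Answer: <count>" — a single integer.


input #1, q=38: outcomes B1=F, B2=T, B3=F, B4=S, B5=F, B6=F, B7=F
input #2, q=20: outcomes B1=F, B2=T, B3=F, B4=S, B5=F, B6=T, B7=F
input #3, q=28: outcomes B1=F, B2=T, B3=F, B4=S, B5=F, B6=T, B7=F
input #4, q=16: outcomes B1=F, B2=T, B3=F, B4=S, B5=F, B6=T, B7=F
input #5, q=15: outcomes B1=F, B2=T, B3=F, B4=S, B5=F, B6=T, B7=F
input #6, q=29: outcomes B1=F, B2=T, B3=F, B4=S, B5=F, B6=T, B7=F
input #7, q=25: outcomes B1=F, B2=T, B3=F, B4=S, B5=F, B6=T, B7=F
input #8, q=39: outcomes B1=T, B2=T, B3=F, B4=S, B5=F, B6=F, B7=F
union over all inputs: B1=T, B1=F, B2=T, B3=F, B4=S, B5=F, B6=T, B6=F, B7=F (9 outcomes)
every size-1 subset falls short of the 9 outcomes (best: 7/9)
the canonical winner is {2, 8}: size 2, full 9-outcome coverage, earliest index list among size-2 covers
Answer: 2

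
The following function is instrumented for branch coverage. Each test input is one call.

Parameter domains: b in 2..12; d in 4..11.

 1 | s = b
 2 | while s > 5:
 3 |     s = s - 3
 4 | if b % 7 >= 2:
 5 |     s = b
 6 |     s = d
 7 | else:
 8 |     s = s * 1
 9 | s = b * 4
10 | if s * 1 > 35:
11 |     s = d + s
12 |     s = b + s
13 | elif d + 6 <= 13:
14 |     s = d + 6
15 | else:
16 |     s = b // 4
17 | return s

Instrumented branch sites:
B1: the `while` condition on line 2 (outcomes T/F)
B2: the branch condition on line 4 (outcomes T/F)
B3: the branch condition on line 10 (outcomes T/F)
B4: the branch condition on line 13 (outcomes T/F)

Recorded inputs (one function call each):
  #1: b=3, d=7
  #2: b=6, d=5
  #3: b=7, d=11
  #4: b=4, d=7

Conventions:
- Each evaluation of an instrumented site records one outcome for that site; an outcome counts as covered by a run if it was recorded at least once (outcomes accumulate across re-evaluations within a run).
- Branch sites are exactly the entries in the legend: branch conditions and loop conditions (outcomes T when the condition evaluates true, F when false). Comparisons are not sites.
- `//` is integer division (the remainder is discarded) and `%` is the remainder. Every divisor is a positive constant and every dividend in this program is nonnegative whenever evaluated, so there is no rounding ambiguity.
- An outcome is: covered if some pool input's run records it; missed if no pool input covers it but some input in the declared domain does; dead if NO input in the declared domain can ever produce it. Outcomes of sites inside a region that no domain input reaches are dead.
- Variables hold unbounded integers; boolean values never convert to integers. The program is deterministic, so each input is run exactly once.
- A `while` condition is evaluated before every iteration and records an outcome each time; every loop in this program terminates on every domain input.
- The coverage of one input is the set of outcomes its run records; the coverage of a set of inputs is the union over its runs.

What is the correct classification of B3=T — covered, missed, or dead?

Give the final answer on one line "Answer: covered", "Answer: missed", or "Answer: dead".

no pool input records B3=T
but domain input (b=9, d=4) does record it -> reachable, so missed

Answer: missed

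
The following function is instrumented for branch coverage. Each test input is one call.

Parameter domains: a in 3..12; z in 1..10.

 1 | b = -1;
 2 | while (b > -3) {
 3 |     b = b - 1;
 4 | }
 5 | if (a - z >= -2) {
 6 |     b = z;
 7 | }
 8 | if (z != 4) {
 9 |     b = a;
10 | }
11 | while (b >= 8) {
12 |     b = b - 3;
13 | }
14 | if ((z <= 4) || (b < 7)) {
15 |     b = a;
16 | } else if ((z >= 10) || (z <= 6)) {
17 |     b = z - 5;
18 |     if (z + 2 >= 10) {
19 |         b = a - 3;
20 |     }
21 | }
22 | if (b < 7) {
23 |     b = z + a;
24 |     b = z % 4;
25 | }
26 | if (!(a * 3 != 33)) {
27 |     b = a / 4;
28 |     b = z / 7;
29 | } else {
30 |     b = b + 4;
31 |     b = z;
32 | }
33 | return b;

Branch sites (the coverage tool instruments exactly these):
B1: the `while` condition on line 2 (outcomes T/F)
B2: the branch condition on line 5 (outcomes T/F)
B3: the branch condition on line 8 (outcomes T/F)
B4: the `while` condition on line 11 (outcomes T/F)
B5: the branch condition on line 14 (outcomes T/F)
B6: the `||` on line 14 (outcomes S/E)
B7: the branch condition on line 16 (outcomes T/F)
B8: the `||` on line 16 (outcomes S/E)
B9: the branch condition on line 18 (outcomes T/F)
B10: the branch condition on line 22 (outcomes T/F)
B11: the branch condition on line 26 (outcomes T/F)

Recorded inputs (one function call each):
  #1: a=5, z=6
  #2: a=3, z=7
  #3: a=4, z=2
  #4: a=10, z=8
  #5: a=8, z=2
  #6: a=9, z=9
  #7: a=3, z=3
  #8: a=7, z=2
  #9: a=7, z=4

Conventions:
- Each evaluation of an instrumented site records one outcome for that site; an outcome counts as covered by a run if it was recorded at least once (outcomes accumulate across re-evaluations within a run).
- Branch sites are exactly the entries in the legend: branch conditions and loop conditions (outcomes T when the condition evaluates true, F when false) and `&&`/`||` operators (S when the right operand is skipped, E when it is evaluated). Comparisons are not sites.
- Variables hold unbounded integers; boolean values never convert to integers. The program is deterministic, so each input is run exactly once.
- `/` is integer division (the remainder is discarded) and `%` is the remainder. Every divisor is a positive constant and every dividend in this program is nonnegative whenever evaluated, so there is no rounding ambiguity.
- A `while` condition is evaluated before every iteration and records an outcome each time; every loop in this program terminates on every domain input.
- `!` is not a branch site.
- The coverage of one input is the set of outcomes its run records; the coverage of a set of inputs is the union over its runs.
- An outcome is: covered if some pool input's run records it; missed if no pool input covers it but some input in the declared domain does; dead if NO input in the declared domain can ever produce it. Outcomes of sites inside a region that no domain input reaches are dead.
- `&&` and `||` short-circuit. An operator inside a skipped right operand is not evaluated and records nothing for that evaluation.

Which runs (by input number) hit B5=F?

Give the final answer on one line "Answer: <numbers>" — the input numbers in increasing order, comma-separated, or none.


input #1 (a=5, z=6): never hits B5=F
input #2 (a=3, z=7): never hits B5=F
input #3 (a=4, z=2): never hits B5=F
input #4 (a=10, z=8): hits B5=F
input #5 (a=8, z=2): never hits B5=F
input #6 (a=9, z=9): never hits B5=F
input #7 (a=3, z=3): never hits B5=F
input #8 (a=7, z=2): never hits B5=F
input #9 (a=7, z=4): never hits B5=F
Answer: 4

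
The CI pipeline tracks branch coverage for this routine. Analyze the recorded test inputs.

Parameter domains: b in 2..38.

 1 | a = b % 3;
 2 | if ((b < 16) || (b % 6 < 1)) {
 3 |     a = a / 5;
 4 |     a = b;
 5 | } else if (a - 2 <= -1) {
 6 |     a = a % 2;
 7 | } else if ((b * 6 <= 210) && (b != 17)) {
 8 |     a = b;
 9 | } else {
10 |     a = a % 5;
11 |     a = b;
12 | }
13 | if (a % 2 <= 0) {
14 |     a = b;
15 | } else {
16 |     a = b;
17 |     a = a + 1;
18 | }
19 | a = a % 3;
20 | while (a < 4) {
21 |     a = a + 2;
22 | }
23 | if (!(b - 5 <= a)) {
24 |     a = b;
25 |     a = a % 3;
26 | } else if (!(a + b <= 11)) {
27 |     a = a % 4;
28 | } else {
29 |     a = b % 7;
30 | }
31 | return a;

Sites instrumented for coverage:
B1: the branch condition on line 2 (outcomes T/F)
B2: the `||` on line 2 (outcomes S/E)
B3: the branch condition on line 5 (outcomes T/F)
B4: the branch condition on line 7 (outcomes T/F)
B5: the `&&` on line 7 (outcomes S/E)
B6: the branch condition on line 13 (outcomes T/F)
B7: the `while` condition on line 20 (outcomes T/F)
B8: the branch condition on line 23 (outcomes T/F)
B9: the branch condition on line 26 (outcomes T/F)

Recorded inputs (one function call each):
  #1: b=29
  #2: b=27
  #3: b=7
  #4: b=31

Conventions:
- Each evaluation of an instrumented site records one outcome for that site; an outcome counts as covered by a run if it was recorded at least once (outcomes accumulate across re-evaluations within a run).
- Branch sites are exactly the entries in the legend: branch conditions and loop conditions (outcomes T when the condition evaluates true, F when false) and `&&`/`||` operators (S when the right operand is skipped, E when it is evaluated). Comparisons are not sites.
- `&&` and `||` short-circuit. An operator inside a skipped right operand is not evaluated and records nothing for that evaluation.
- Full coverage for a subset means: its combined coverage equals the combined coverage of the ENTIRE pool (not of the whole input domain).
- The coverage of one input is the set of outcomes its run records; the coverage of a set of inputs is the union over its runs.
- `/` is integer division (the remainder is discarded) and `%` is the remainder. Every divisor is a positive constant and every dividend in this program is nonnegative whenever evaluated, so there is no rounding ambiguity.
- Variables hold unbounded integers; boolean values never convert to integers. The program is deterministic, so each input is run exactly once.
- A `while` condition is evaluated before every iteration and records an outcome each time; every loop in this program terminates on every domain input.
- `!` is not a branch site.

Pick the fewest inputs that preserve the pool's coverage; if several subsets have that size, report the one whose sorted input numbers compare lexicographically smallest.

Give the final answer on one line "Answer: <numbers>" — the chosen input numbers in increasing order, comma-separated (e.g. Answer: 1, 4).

input #1 (b=29): events B2->E, B1->F, B3->F, B5->E, B4->T, B6->F, B7->T, B7->T, B7->F, B8->T; covers B1=F, B2=E, B3=F, B4=T, B5=E, B6=F, B7=T, B7=F, B8=T
input #2 (b=27): events B2->E, B1->F, B3->T, B6->T, B7->T, B7->T, B7->F, B8->T; covers B1=F, B2=E, B3=T, B6=T, B7=T, B7=F, B8=T
input #3 (b=7): events B2->S, B1->T, B6->F, B7->T, B7->F, B8->F, B9->F; covers B1=T, B2=S, B6=F, B7=T, B7=F, B8=F, B9=F
input #4 (b=31): events B2->E, B1->F, B3->T, B6->F, B7->T, B7->F, B8->T; covers B1=F, B2=E, B3=T, B6=F, B7=T, B7=F, B8=T
the full pool covers 15 outcomes: B1=T, B1=F, B2=S, B2=E, B3=T, B3=F, B4=T, B5=E, B6=T, B6=F, B7=T, B7=F, B8=T, B8=F, B9=F
every size-1 subset falls short of the 15 outcomes (best: 9/15)
every size-2 subset falls short of the 15 outcomes (best: 13/15)
inputs {1, 2, 3} (size 3) cover everything; no size-3 subset with a lexicographically smaller index list covers all 15

Answer: 1, 2, 3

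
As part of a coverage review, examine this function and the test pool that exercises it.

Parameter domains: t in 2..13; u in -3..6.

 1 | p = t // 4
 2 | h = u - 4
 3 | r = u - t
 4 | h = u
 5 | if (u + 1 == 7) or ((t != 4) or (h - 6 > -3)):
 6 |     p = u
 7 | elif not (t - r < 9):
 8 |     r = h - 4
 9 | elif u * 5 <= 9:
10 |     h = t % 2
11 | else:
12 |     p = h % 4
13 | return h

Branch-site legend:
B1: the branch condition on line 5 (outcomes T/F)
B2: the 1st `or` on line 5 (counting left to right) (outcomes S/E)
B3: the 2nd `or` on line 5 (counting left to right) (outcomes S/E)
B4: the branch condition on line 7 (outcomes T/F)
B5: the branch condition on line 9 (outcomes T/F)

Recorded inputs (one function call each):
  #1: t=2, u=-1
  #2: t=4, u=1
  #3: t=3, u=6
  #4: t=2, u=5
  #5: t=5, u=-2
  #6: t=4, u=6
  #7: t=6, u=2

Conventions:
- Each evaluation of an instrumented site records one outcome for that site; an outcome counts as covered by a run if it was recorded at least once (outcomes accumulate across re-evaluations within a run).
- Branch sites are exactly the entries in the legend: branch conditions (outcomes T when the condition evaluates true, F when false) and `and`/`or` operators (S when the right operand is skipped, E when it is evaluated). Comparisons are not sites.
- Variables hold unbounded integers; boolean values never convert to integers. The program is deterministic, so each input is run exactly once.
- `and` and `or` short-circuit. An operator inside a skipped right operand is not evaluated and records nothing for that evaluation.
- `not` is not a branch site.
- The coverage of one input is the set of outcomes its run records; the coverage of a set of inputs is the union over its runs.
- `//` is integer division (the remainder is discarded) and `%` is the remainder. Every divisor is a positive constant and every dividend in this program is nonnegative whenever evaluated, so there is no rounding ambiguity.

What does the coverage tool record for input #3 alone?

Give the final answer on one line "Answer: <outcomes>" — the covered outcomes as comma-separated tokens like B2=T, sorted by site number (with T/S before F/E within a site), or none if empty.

Tracing the run of input #3 (t=3, u=6):
  B2->S, B1->T
distinct outcomes covered: B1=T, B2=S

Answer: B1=T, B2=S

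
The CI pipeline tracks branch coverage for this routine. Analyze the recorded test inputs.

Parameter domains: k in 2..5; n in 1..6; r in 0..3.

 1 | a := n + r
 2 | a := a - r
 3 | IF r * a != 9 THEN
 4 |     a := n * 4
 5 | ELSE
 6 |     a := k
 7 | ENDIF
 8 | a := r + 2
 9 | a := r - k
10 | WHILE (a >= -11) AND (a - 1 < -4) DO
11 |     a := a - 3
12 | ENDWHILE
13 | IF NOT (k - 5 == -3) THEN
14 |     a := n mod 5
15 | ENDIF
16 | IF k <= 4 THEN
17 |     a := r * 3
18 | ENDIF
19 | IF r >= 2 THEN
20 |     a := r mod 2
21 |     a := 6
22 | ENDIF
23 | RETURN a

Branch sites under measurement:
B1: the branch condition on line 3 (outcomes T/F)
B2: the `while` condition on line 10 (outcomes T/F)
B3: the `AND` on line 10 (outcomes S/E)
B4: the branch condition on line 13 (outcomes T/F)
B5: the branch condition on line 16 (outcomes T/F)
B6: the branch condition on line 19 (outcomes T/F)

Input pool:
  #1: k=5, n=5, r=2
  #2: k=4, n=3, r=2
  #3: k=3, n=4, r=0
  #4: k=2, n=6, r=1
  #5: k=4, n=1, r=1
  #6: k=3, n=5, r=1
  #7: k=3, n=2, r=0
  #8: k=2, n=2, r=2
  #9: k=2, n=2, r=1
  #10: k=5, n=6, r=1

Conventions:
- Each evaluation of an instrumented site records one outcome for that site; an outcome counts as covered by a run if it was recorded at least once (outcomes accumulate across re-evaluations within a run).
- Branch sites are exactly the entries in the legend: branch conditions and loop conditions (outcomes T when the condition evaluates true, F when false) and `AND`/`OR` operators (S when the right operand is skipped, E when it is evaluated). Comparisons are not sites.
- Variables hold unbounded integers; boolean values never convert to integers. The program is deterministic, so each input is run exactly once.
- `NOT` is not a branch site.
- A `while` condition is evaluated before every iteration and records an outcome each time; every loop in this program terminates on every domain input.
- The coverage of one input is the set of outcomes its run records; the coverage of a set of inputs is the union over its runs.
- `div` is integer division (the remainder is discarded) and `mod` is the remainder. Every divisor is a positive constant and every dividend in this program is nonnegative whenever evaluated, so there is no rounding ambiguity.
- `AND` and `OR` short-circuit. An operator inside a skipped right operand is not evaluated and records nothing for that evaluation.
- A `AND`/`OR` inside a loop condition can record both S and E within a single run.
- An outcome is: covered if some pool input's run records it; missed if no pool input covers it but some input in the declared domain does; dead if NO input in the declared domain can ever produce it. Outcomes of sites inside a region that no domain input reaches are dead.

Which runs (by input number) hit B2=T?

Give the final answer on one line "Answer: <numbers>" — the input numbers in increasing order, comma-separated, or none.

input #1 (k=5, n=5, r=2): does not produce B2=T
input #2 (k=4, n=3, r=2): does not produce B2=T
input #3 (k=3, n=4, r=0): does not produce B2=T
input #4 (k=2, n=6, r=1): does not produce B2=T
input #5 (k=4, n=1, r=1): does not produce B2=T
input #6 (k=3, n=5, r=1): does not produce B2=T
input #7 (k=3, n=2, r=0): does not produce B2=T
input #8 (k=2, n=2, r=2): does not produce B2=T
input #9 (k=2, n=2, r=1): does not produce B2=T
input #10 (k=5, n=6, r=1): produces B2=T

Answer: 10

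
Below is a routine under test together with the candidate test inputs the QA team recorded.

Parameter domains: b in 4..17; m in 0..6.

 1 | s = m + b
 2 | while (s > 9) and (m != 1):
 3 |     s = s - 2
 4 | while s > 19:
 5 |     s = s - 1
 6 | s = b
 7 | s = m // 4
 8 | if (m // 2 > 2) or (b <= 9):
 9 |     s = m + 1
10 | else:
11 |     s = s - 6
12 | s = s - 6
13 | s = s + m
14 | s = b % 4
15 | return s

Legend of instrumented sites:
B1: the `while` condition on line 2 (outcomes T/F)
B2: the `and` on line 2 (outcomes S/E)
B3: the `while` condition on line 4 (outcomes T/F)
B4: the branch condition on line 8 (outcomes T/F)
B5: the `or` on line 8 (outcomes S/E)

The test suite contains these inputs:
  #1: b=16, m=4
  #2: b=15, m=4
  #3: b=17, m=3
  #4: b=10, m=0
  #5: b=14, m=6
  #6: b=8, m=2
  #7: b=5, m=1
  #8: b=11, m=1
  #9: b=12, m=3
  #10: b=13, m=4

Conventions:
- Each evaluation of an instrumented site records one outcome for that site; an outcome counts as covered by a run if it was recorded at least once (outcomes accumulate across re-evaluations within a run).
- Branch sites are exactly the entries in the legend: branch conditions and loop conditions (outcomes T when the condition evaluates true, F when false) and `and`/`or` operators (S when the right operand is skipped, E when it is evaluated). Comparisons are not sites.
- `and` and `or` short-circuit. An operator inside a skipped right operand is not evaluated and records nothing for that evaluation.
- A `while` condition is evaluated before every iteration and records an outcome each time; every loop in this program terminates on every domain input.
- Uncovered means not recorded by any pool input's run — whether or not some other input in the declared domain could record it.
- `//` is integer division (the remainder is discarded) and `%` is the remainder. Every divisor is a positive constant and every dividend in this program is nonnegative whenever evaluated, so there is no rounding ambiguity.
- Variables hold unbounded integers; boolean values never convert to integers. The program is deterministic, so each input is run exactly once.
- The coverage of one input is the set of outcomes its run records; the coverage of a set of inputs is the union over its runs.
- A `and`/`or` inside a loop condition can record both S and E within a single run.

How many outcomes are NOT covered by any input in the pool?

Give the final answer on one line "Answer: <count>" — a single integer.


input #1 (b=16, m=4): covers B1=T, B1=F, B2=S, B2=E, B3=F, B4=F, B5=E
input #2 (b=15, m=4): covers B1=T, B1=F, B2=S, B2=E, B3=F, B4=F, B5=E
input #3 (b=17, m=3): covers B1=T, B1=F, B2=S, B2=E, B3=F, B4=F, B5=E
input #4 (b=10, m=0): covers B1=T, B1=F, B2=S, B2=E, B3=F, B4=F, B5=E
input #5 (b=14, m=6): covers B1=T, B1=F, B2=S, B2=E, B3=F, B4=T, B5=S
input #6 (b=8, m=2): covers B1=T, B1=F, B2=S, B2=E, B3=F, B4=T, B5=E
input #7 (b=5, m=1): covers B1=F, B2=S, B3=F, B4=T, B5=E
input #8 (b=11, m=1): covers B1=F, B2=E, B3=F, B4=F, B5=E
input #9 (b=12, m=3): covers B1=T, B1=F, B2=S, B2=E, B3=F, B4=F, B5=E
input #10 (b=13, m=4): covers B1=T, B1=F, B2=S, B2=E, B3=F, B4=F, B5=E
union over the pool: B1=T, B1=F, B2=S, B2=E, B3=F, B4=T, B4=F, B5=S, B5=E
uncovered (1 of 10): B3=T
Answer: 1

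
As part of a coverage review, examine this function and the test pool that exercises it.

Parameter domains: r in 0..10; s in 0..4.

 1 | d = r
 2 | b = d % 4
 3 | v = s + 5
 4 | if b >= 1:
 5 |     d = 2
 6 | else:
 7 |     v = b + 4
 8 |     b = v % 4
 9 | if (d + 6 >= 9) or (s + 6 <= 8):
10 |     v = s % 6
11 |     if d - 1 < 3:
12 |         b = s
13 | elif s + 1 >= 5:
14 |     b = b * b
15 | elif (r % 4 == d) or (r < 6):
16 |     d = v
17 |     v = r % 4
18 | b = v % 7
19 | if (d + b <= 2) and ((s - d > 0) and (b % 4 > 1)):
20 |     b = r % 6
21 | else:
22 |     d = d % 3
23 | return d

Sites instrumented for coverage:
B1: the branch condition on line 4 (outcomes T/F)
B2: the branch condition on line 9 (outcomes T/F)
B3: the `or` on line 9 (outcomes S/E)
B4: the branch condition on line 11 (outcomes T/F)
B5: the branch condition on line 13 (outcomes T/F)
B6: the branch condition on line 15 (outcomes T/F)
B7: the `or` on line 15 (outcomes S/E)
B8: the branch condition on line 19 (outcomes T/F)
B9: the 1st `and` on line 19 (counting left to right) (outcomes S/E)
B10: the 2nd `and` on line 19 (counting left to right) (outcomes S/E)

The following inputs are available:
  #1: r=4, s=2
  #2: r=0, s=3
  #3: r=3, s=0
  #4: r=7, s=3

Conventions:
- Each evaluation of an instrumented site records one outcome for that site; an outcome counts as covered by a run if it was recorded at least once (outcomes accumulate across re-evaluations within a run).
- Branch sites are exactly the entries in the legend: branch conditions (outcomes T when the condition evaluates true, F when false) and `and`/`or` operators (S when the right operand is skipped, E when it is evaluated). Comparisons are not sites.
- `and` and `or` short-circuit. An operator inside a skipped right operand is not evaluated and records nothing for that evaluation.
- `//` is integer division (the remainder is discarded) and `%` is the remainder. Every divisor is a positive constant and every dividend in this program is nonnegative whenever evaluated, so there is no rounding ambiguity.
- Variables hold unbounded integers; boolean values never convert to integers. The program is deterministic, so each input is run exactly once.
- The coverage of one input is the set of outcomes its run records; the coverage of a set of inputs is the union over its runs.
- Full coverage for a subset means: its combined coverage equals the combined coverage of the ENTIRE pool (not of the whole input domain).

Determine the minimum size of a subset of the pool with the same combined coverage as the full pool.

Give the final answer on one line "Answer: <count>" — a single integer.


input #1 (r=4, s=2): events B1->F, B3->S, B2->T, B4->F, B9->S, B8->F; covers B1=F, B2=T, B3=S, B4=F, B8=F, B9=S
input #2 (r=0, s=3): events B1->F, B3->E, B2->F, B5->F, B7->S, B6->T, B9->S, B8->F; covers B1=F, B2=F, B3=E, B5=F, B6=T, B7=S, B8=F, B9=S
input #3 (r=3, s=0): events B1->T, B3->E, B2->T, B4->T, B9->E, B10->S, B8->F; covers B1=T, B2=T, B3=E, B4=T, B8=F, B9=E, B10=S
input #4 (r=7, s=3): events B1->T, B3->E, B2->F, B5->F, B7->E, B6->F, B9->S, B8->F; covers B1=T, B2=F, B3=E, B5=F, B6=F, B7=E, B8=F, B9=S
the full pool covers 17 outcomes: B1=T, B1=F, B2=T, B2=F, B3=S, B3=E, B4=T, B4=F, B5=F, B6=T, B6=F, B7=S, B7=E, B8=F, B9=S, B9=E, B10=S
no size-1 subset reaches all 17 outcomes (best union: 8/17)
no size-2 subset reaches all 17 outcomes (best union: 13/17)
no size-3 subset reaches all 17 outcomes (best union: 15/17)
inputs {1, 2, 3, 4} (size 4) cover everything; no size-4 subset with a lexicographically smaller index list covers all 17
Answer: 4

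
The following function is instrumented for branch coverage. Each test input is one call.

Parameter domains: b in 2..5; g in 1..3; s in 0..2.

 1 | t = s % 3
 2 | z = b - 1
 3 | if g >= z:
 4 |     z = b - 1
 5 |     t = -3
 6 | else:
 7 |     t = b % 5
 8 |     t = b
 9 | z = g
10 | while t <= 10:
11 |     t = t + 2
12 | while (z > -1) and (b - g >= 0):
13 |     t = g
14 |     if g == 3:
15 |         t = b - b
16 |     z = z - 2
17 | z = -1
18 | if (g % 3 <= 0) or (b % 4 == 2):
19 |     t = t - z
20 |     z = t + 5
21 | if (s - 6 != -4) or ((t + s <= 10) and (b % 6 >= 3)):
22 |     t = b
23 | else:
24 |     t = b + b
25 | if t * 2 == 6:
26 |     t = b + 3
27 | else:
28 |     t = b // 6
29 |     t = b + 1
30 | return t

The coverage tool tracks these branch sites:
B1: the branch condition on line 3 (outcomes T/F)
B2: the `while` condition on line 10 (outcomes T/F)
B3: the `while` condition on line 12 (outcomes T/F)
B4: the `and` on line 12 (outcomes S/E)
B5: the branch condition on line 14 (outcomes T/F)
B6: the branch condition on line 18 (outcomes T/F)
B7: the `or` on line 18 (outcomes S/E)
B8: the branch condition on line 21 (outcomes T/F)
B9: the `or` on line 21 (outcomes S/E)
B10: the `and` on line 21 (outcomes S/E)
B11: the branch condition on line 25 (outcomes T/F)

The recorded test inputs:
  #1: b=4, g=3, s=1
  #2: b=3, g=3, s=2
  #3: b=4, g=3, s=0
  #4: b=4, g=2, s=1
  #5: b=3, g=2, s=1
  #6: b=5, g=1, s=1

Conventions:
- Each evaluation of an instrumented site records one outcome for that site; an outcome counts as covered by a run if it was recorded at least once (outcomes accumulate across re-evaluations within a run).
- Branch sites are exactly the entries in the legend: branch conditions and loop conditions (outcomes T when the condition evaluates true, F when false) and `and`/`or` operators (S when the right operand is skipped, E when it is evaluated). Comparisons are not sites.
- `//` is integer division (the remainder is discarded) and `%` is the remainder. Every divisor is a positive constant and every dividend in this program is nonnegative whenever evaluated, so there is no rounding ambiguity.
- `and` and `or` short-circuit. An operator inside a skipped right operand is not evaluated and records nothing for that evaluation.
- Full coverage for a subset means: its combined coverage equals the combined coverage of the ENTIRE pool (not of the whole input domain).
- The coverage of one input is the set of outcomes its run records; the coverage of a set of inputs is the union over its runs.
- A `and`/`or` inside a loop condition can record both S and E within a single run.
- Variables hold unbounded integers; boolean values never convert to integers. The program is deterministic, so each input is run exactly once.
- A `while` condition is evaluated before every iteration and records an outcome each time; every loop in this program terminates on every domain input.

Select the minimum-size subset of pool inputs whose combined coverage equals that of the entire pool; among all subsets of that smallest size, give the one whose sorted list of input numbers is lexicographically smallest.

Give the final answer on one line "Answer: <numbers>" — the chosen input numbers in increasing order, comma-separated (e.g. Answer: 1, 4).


input #1, b=4, g=3, s=1: events B1->T, B2->T, B2->T, B2->T, B2->T, B2->T, B2->T, B2->T, B2->F, B4->E, B3->T, B5->T, B4->E, B3->T, ...; outcomes B1=T, B2=T, B2=F, B3=T, B3=F, B4=S, B4=E, B5=T, B6=T, B7=S, B8=T, B9=S, B11=F
input #2, b=3, g=3, s=2: events B1->T, B2->T, B2->T, B2->T, B2->T, B2->T, B2->T, B2->T, B2->F, B4->E, B3->T, B5->T, B4->E, B3->T, ...; outcomes B1=T, B2=T, B2=F, B3=T, B3=F, B4=S, B4=E, B5=T, B6=T, B7=S, B8=T, B9=E, B10=E, B11=T
input #3, b=4, g=3, s=0: events B1->T, B2->T, B2->T, B2->T, B2->T, B2->T, B2->T, B2->T, B2->F, B4->E, B3->T, B5->T, B4->E, B3->T, ...; outcomes B1=T, B2=T, B2=F, B3=T, B3=F, B4=S, B4=E, B5=T, B6=T, B7=S, B8=T, B9=S, B11=F
input #4, b=4, g=2, s=1: events B1->F, B2->T, B2->T, B2->T, B2->T, B2->F, B4->E, B3->T, B5->F, B4->E, B3->T, B5->F, B4->S, B3->F, ...; outcomes B1=F, B2=T, B2=F, B3=T, B3=F, B4=S, B4=E, B5=F, B6=F, B7=E, B8=T, B9=S, B11=F
input #5, b=3, g=2, s=1: events B1->T, B2->T, B2->T, B2->T, B2->T, B2->T, B2->T, B2->T, B2->F, B4->E, B3->T, B5->F, B4->E, B3->T, ...; outcomes B1=T, B2=T, B2=F, B3=T, B3=F, B4=S, B4=E, B5=F, B6=F, B7=E, B8=T, B9=S, B11=T
input #6, b=5, g=1, s=1: events B1->F, B2->T, B2->T, B2->T, B2->F, B4->E, B3->T, B5->F, B4->S, B3->F, B7->E, B6->F, B9->S, B8->T, ...; outcomes B1=F, B2=T, B2=F, B3=T, B3=F, B4=S, B4=E, B5=F, B6=F, B7=E, B8=T, B9=S, B11=F
pool-wide coverage (20 outcomes): B1=T, B1=F, B2=T, B2=F, B3=T, B3=F, B4=S, B4=E, B5=T, B5=F, B6=T, B6=F, B7=S, B7=E, B8=T, B9=S, B9=E, B10=E, B11=T, B11=F
size 1 is not enough: best union over all size-1 subsets is 14/20
inputs {2, 4} (size 2) cover everything; no size-2 subset with a lexicographically smaller index list covers all 20
Answer: 2, 4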